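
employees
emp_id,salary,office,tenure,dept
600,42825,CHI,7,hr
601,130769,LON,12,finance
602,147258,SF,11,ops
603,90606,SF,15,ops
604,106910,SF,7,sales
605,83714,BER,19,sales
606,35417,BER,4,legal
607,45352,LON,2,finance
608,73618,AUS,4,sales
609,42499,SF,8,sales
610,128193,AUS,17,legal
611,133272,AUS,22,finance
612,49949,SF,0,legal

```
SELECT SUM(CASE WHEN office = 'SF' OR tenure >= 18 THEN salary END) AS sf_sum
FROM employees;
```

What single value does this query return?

654208

emp_id=600: ✗
emp_id=601: ✗
emp_id=602: ✓ → 147258
emp_id=603: ✓ → 90606
emp_id=604: ✓ → 106910
emp_id=605: ✓ → 83714
emp_id=606: ✗
emp_id=607: ✗
emp_id=608: ✗
emp_id=609: ✓ → 42499
emp_id=610: ✗
emp_id=611: ✓ → 133272
emp_id=612: ✓ → 49949
sf_sum = 147258 + 90606 + 106910 + 83714 + 42499 + 133272 + 49949 = 654208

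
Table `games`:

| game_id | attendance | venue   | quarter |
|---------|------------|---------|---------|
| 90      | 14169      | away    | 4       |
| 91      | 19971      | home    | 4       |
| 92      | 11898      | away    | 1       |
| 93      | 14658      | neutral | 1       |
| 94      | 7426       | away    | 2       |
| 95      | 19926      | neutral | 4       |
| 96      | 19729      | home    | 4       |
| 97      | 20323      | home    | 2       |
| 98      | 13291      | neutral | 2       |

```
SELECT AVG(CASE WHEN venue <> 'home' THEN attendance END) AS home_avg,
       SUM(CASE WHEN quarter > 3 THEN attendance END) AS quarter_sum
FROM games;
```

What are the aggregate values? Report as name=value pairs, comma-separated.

home_avg=13561.3333333333, quarter_sum=73795

[home_avg: venue <> 'home']
game_id=90: ✓ → 14169
game_id=91: ✗
game_id=92: ✓ → 11898
game_id=93: ✓ → 14658
game_id=94: ✓ → 7426
game_id=95: ✓ → 19926
game_id=96: ✗
game_id=97: ✗
game_id=98: ✓ → 13291
home_avg = (14169 + 11898 + 14658 + 7426 + 19926 + 13291) / 6 = 13561.3333333333
—
[quarter_sum: quarter > 3]
game_id=90: ✓ → 14169
game_id=91: ✓ → 19971
game_id=92: ✗
game_id=93: ✗
game_id=94: ✗
game_id=95: ✓ → 19926
game_id=96: ✓ → 19729
game_id=97: ✗
game_id=98: ✗
quarter_sum = 14169 + 19971 + 19926 + 19729 = 73795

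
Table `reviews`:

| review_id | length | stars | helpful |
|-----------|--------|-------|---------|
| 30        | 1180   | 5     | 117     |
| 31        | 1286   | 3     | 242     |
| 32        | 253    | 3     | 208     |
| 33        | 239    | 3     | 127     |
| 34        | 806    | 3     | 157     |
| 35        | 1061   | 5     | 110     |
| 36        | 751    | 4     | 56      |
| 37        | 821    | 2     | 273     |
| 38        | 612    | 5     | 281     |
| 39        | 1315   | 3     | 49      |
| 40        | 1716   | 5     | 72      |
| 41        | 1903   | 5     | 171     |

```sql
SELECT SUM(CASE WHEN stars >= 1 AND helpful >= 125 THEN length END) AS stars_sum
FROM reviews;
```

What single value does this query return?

review_id=30: ✗
review_id=31: ✓ → 1286
review_id=32: ✓ → 253
review_id=33: ✓ → 239
review_id=34: ✓ → 806
review_id=35: ✗
review_id=36: ✗
review_id=37: ✓ → 821
review_id=38: ✓ → 612
review_id=39: ✗
review_id=40: ✗
review_id=41: ✓ → 1903
stars_sum = 1286 + 253 + 239 + 806 + 821 + 612 + 1903 = 5920

5920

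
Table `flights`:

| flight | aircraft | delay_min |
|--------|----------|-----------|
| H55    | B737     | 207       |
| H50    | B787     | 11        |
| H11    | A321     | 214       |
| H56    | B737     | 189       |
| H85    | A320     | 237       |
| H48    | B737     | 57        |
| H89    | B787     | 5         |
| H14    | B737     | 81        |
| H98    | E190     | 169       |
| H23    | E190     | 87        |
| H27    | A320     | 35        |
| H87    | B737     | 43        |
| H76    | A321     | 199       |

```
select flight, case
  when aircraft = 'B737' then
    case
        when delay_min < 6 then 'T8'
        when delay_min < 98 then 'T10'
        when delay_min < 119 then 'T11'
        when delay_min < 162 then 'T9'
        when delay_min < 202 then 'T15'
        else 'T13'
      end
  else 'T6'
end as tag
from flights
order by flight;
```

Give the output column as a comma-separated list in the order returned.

flight=H11: aircraft='A321' → outer ELSE → T6
flight=H14: aircraft='B737' → inner[delay_min < 98] → T10
flight=H23: aircraft='E190' → outer ELSE → T6
flight=H27: aircraft='A320' → outer ELSE → T6
flight=H48: aircraft='B737' → inner[delay_min < 98] → T10
flight=H50: aircraft='B787' → outer ELSE → T6
flight=H55: aircraft='B737' → inner[ELSE] → T13
flight=H56: aircraft='B737' → inner[delay_min < 202] → T15
flight=H76: aircraft='A321' → outer ELSE → T6
flight=H85: aircraft='A320' → outer ELSE → T6
flight=H87: aircraft='B737' → inner[delay_min < 98] → T10
flight=H89: aircraft='B787' → outer ELSE → T6
flight=H98: aircraft='E190' → outer ELSE → T6

T6, T10, T6, T6, T10, T6, T13, T15, T6, T6, T10, T6, T6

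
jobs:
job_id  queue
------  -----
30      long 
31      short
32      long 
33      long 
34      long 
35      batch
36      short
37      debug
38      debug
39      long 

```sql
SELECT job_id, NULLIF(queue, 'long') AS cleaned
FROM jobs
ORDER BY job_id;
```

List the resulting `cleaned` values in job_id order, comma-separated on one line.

NULL, short, NULL, NULL, NULL, batch, short, debug, debug, NULL

job_id=30: queue=long vs long: equal → NULL
job_id=31: queue=short vs long: differ → short
job_id=32: queue=long vs long: equal → NULL
job_id=33: queue=long vs long: equal → NULL
job_id=34: queue=long vs long: equal → NULL
job_id=35: queue=batch vs long: differ → batch
job_id=36: queue=short vs long: differ → short
job_id=37: queue=debug vs long: differ → debug
job_id=38: queue=debug vs long: differ → debug
job_id=39: queue=long vs long: equal → NULL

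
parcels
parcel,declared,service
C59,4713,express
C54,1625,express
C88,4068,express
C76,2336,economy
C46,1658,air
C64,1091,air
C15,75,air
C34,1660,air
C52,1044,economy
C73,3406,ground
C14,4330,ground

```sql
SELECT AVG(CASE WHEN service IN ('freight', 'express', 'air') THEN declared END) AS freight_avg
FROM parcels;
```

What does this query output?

2127.1428571429

parcel=C59: ✓ → 4713
parcel=C54: ✓ → 1625
parcel=C88: ✓ → 4068
parcel=C76: ✗
parcel=C46: ✓ → 1658
parcel=C64: ✓ → 1091
parcel=C15: ✓ → 75
parcel=C34: ✓ → 1660
parcel=C52: ✗
parcel=C73: ✗
parcel=C14: ✗
freight_avg = (4713 + 1625 + 4068 + 1658 + 1091 + 75 + 1660) / 7 = 2127.1428571429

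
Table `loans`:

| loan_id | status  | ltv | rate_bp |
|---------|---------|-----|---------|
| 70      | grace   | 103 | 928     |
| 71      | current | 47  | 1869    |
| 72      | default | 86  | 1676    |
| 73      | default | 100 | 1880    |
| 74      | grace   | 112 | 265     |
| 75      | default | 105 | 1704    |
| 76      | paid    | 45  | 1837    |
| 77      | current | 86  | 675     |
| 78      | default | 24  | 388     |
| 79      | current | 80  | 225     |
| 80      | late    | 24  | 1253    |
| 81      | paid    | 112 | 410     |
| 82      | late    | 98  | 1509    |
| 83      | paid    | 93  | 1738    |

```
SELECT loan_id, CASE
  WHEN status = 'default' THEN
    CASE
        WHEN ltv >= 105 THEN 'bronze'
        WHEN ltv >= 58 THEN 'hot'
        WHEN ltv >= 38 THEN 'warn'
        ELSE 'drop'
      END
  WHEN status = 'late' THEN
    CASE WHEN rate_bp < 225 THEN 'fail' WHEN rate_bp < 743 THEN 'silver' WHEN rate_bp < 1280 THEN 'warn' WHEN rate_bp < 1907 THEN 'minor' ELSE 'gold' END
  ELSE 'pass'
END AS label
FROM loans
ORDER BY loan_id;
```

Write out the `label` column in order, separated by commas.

loan_id=70: status='grace' → outer ELSE → pass
loan_id=71: status='current' → outer ELSE → pass
loan_id=72: status='default' → inner[ltv >= 58] → hot
loan_id=73: status='default' → inner[ltv >= 58] → hot
loan_id=74: status='grace' → outer ELSE → pass
loan_id=75: status='default' → inner[ltv >= 105] → bronze
loan_id=76: status='paid' → outer ELSE → pass
loan_id=77: status='current' → outer ELSE → pass
loan_id=78: status='default' → inner[ELSE] → drop
loan_id=79: status='current' → outer ELSE → pass
loan_id=80: status='late' → inner[rate_bp < 1280] → warn
loan_id=81: status='paid' → outer ELSE → pass
loan_id=82: status='late' → inner[rate_bp < 1907] → minor
loan_id=83: status='paid' → outer ELSE → pass

pass, pass, hot, hot, pass, bronze, pass, pass, drop, pass, warn, pass, minor, pass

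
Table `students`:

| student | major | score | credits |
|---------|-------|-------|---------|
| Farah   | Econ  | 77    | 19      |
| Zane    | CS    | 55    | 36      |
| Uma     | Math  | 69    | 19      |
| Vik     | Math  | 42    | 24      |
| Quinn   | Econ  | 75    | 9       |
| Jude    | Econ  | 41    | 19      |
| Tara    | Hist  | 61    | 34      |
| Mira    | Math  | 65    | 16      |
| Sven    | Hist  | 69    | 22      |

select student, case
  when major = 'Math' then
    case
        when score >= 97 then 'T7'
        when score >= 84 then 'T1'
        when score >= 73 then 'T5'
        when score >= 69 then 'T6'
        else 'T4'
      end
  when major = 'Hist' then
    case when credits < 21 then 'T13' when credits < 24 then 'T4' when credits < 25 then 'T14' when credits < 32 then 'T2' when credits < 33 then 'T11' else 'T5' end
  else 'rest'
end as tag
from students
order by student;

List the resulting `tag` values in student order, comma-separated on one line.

rest, rest, T4, rest, T4, T5, T6, T4, rest

student=Farah: major='Econ' → outer ELSE → rest
student=Jude: major='Econ' → outer ELSE → rest
student=Mira: major='Math' → inner[ELSE] → T4
student=Quinn: major='Econ' → outer ELSE → rest
student=Sven: major='Hist' → inner[credits < 24] → T4
student=Tara: major='Hist' → inner[ELSE] → T5
student=Uma: major='Math' → inner[score >= 69] → T6
student=Vik: major='Math' → inner[ELSE] → T4
student=Zane: major='CS' → outer ELSE → rest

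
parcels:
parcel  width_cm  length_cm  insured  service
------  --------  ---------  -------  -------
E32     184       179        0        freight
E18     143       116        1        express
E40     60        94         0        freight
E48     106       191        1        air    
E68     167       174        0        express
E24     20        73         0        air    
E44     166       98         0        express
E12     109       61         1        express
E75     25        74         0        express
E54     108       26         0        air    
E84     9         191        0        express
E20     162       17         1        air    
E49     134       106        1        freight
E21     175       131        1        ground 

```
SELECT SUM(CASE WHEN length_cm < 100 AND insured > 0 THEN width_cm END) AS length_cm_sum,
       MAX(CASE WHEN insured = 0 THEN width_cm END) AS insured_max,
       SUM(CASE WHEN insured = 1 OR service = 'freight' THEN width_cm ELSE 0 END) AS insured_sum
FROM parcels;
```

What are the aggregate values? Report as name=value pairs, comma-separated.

[length_cm_sum: length_cm < 100 AND insured > 0]
parcel=E32: ✗
parcel=E18: ✗
parcel=E40: ✗
parcel=E48: ✗
parcel=E68: ✗
parcel=E24: ✗
parcel=E44: ✗
parcel=E12: ✓ → 109
parcel=E75: ✗
parcel=E54: ✗
parcel=E84: ✗
parcel=E20: ✓ → 162
parcel=E49: ✗
parcel=E21: ✗
length_cm_sum = 109 + 162 = 271
—
[insured_max: insured = 0]
parcel=E32: ✓ → 184
parcel=E18: ✗
parcel=E40: ✓ → 60
parcel=E48: ✗
parcel=E68: ✓ → 167
parcel=E24: ✓ → 20
parcel=E44: ✓ → 166
parcel=E12: ✗
parcel=E75: ✓ → 25
parcel=E54: ✓ → 108
parcel=E84: ✓ → 9
parcel=E20: ✗
parcel=E49: ✗
parcel=E21: ✗
insured_max = MAX(184, 60, 167, 20, 166, 25, 108, 9) = 184
—
[insured_sum: insured = 1 OR service = 'freight']
parcel=E32: ✓ → 184
parcel=E18: ✓ → 143
parcel=E40: ✓ → 60
parcel=E48: ✓ → 106
parcel=E68: ✗
parcel=E24: ✗
parcel=E44: ✗
parcel=E12: ✓ → 109
parcel=E75: ✗
parcel=E54: ✗
parcel=E84: ✗
parcel=E20: ✓ → 162
parcel=E49: ✓ → 134
parcel=E21: ✓ → 175
insured_sum = 184 + 143 + 60 + 106 + 109 + 162 + 134 + 175 = 1073

length_cm_sum=271, insured_max=184, insured_sum=1073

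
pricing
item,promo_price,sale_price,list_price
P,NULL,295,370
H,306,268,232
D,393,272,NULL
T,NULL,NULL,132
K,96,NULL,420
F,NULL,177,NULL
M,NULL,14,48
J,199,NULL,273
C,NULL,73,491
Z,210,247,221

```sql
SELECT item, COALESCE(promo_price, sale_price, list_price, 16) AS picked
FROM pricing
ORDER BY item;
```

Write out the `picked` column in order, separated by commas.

73, 393, 177, 306, 199, 96, 14, 295, 132, 210

item=C: promo_price=NULL, sale_price=73 → 73
item=D: promo_price=393 → 393
item=F: promo_price=NULL, sale_price=177 → 177
item=H: promo_price=306 → 306
item=J: promo_price=199 → 199
item=K: promo_price=96 → 96
item=M: promo_price=NULL, sale_price=14 → 14
item=P: promo_price=NULL, sale_price=295 → 295
item=T: promo_price=NULL, sale_price=NULL, list_price=132 → 132
item=Z: promo_price=210 → 210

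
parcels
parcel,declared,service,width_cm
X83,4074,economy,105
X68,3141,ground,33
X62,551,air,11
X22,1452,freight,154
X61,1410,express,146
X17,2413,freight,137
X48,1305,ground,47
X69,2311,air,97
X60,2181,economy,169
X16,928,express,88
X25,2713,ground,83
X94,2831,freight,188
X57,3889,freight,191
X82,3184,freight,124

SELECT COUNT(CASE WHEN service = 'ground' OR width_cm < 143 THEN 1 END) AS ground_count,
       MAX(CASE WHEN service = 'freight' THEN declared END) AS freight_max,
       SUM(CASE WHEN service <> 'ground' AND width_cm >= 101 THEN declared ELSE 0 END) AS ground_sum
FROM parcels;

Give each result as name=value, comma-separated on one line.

ground_count=9, freight_max=3889, ground_sum=21434

[ground_count: service = 'ground' OR width_cm < 143]
parcel=X83: ✓ → 1
parcel=X68: ✓ → 1
parcel=X62: ✓ → 1
parcel=X22: ✗
parcel=X61: ✗
parcel=X17: ✓ → 1
parcel=X48: ✓ → 1
parcel=X69: ✓ → 1
parcel=X60: ✗
parcel=X16: ✓ → 1
parcel=X25: ✓ → 1
parcel=X94: ✗
parcel=X57: ✗
parcel=X82: ✓ → 1
ground_count = COUNT(1, 1, 1, 1, 1, 1, 1, 1, 1) = 9
—
[freight_max: service = 'freight']
parcel=X83: ✗
parcel=X68: ✗
parcel=X62: ✗
parcel=X22: ✓ → 1452
parcel=X61: ✗
parcel=X17: ✓ → 2413
parcel=X48: ✗
parcel=X69: ✗
parcel=X60: ✗
parcel=X16: ✗
parcel=X25: ✗
parcel=X94: ✓ → 2831
parcel=X57: ✓ → 3889
parcel=X82: ✓ → 3184
freight_max = MAX(1452, 2413, 2831, 3889, 3184) = 3889
—
[ground_sum: service <> 'ground' AND width_cm >= 101]
parcel=X83: ✓ → 4074
parcel=X68: ✗
parcel=X62: ✗
parcel=X22: ✓ → 1452
parcel=X61: ✓ → 1410
parcel=X17: ✓ → 2413
parcel=X48: ✗
parcel=X69: ✗
parcel=X60: ✓ → 2181
parcel=X16: ✗
parcel=X25: ✗
parcel=X94: ✓ → 2831
parcel=X57: ✓ → 3889
parcel=X82: ✓ → 3184
ground_sum = 4074 + 1452 + 1410 + 2413 + 2181 + 2831 + 3889 + 3184 = 21434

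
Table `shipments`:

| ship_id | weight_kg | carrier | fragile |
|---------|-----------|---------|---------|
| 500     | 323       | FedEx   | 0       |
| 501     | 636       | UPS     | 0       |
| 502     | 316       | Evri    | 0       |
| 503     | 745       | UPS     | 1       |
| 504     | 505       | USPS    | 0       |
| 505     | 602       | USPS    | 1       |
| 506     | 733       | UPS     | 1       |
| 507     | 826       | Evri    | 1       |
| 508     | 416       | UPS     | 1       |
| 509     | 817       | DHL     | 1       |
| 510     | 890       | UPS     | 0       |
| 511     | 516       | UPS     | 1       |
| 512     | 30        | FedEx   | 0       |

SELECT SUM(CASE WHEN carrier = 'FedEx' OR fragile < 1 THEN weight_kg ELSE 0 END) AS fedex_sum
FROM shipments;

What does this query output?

2700

ship_id=500: ✓ → 323
ship_id=501: ✓ → 636
ship_id=502: ✓ → 316
ship_id=503: ✗
ship_id=504: ✓ → 505
ship_id=505: ✗
ship_id=506: ✗
ship_id=507: ✗
ship_id=508: ✗
ship_id=509: ✗
ship_id=510: ✓ → 890
ship_id=511: ✗
ship_id=512: ✓ → 30
fedex_sum = 323 + 636 + 316 + 505 + 890 + 30 = 2700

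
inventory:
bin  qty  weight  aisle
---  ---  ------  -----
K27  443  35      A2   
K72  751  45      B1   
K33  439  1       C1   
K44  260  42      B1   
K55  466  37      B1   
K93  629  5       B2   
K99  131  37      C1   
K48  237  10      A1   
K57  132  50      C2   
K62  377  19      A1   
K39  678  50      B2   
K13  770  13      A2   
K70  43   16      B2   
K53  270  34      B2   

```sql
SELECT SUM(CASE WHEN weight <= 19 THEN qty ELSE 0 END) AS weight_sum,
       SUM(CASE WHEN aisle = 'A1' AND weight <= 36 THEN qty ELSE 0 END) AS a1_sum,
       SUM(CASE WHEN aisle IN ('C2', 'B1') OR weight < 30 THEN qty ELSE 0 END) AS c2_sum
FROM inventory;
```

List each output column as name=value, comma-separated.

weight_sum=2495, a1_sum=614, c2_sum=4104

[weight_sum: weight <= 19]
bin=K27: ✗
bin=K72: ✗
bin=K33: ✓ → 439
bin=K44: ✗
bin=K55: ✗
bin=K93: ✓ → 629
bin=K99: ✗
bin=K48: ✓ → 237
bin=K57: ✗
bin=K62: ✓ → 377
bin=K39: ✗
bin=K13: ✓ → 770
bin=K70: ✓ → 43
bin=K53: ✗
weight_sum = 439 + 629 + 237 + 377 + 770 + 43 = 2495
—
[a1_sum: aisle = 'A1' AND weight <= 36]
bin=K27: ✗
bin=K72: ✗
bin=K33: ✗
bin=K44: ✗
bin=K55: ✗
bin=K93: ✗
bin=K99: ✗
bin=K48: ✓ → 237
bin=K57: ✗
bin=K62: ✓ → 377
bin=K39: ✗
bin=K13: ✗
bin=K70: ✗
bin=K53: ✗
a1_sum = 237 + 377 = 614
—
[c2_sum: aisle IN ('C2', 'B1') OR weight < 30]
bin=K27: ✗
bin=K72: ✓ → 751
bin=K33: ✓ → 439
bin=K44: ✓ → 260
bin=K55: ✓ → 466
bin=K93: ✓ → 629
bin=K99: ✗
bin=K48: ✓ → 237
bin=K57: ✓ → 132
bin=K62: ✓ → 377
bin=K39: ✗
bin=K13: ✓ → 770
bin=K70: ✓ → 43
bin=K53: ✗
c2_sum = 751 + 439 + 260 + 466 + 629 + 237 + 132 + 377 + 770 + 43 = 4104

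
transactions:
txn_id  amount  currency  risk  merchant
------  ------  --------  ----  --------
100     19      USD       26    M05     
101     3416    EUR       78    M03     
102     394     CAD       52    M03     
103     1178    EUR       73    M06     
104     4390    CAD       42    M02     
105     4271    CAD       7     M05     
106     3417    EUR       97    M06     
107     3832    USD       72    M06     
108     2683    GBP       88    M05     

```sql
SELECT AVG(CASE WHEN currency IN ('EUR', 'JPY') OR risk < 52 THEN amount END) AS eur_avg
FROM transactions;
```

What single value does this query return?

txn_id=100: ✓ → 19
txn_id=101: ✓ → 3416
txn_id=102: ✗
txn_id=103: ✓ → 1178
txn_id=104: ✓ → 4390
txn_id=105: ✓ → 4271
txn_id=106: ✓ → 3417
txn_id=107: ✗
txn_id=108: ✗
eur_avg = (19 + 3416 + 1178 + 4390 + 4271 + 3417) / 6 = 2781.8333333333

2781.8333333333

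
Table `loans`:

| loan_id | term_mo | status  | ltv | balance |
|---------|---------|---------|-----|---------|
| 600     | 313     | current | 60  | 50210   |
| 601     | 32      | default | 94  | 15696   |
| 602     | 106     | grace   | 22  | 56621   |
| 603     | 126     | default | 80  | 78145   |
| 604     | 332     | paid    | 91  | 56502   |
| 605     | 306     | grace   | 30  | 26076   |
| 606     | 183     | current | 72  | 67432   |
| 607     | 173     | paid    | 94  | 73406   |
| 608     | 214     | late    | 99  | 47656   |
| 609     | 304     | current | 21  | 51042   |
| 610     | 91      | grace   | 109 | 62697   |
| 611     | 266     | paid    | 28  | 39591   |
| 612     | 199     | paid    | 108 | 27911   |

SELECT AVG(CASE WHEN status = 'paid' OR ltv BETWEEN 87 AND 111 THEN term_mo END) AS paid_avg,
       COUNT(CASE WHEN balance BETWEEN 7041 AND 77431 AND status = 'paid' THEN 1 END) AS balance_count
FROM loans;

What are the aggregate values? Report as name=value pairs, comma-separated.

paid_avg=186.7142857143, balance_count=4

[paid_avg: status = 'paid' OR ltv BETWEEN 87 AND 111]
loan_id=600: ✗
loan_id=601: ✓ → 32
loan_id=602: ✗
loan_id=603: ✗
loan_id=604: ✓ → 332
loan_id=605: ✗
loan_id=606: ✗
loan_id=607: ✓ → 173
loan_id=608: ✓ → 214
loan_id=609: ✗
loan_id=610: ✓ → 91
loan_id=611: ✓ → 266
loan_id=612: ✓ → 199
paid_avg = (32 + 332 + 173 + 214 + 91 + 266 + 199) / 7 = 186.7142857143
—
[balance_count: balance BETWEEN 7041 AND 77431 AND status = 'paid']
loan_id=600: ✗
loan_id=601: ✗
loan_id=602: ✗
loan_id=603: ✗
loan_id=604: ✓ → 1
loan_id=605: ✗
loan_id=606: ✗
loan_id=607: ✓ → 1
loan_id=608: ✗
loan_id=609: ✗
loan_id=610: ✗
loan_id=611: ✓ → 1
loan_id=612: ✓ → 1
balance_count = COUNT(1, 1, 1, 1) = 4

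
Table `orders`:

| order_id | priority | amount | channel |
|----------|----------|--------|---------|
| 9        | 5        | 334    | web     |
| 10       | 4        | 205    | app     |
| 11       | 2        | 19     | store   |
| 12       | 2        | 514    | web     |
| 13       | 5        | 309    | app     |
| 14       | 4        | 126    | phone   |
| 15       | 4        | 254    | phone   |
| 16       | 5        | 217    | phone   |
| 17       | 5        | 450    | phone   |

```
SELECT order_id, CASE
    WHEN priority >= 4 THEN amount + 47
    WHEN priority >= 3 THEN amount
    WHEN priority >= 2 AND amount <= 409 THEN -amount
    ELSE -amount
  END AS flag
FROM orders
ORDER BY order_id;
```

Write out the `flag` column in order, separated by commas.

order_id=9: priority >= 4 → 381
order_id=10: priority >= 4 → 252
order_id=11: priority >= 2 AND amount <= 409 → -19
order_id=12: ELSE → -514
order_id=13: priority >= 4 → 356
order_id=14: priority >= 4 → 173
order_id=15: priority >= 4 → 301
order_id=16: priority >= 4 → 264
order_id=17: priority >= 4 → 497

381, 252, -19, -514, 356, 173, 301, 264, 497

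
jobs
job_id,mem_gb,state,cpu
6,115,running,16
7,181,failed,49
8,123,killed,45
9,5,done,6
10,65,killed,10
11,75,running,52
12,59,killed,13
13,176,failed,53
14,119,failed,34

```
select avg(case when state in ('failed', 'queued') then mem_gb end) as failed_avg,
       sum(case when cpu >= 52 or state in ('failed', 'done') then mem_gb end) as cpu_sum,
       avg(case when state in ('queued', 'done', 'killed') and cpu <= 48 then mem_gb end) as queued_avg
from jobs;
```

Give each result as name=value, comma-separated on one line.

[failed_avg: state in ('failed', 'queued')]
job_id=6: ✗
job_id=7: ✓ → 181
job_id=8: ✗
job_id=9: ✗
job_id=10: ✗
job_id=11: ✗
job_id=12: ✗
job_id=13: ✓ → 176
job_id=14: ✓ → 119
failed_avg = (181 + 176 + 119) / 3 = 158.6666666667
—
[cpu_sum: cpu >= 52 or state in ('failed', 'done')]
job_id=6: ✗
job_id=7: ✓ → 181
job_id=8: ✗
job_id=9: ✓ → 5
job_id=10: ✗
job_id=11: ✓ → 75
job_id=12: ✗
job_id=13: ✓ → 176
job_id=14: ✓ → 119
cpu_sum = 181 + 5 + 75 + 176 + 119 = 556
—
[queued_avg: state in ('queued', 'done', 'killed') and cpu <= 48]
job_id=6: ✗
job_id=7: ✗
job_id=8: ✓ → 123
job_id=9: ✓ → 5
job_id=10: ✓ → 65
job_id=11: ✗
job_id=12: ✓ → 59
job_id=13: ✗
job_id=14: ✗
queued_avg = (123 + 5 + 65 + 59) / 4 = 63

failed_avg=158.6666666667, cpu_sum=556, queued_avg=63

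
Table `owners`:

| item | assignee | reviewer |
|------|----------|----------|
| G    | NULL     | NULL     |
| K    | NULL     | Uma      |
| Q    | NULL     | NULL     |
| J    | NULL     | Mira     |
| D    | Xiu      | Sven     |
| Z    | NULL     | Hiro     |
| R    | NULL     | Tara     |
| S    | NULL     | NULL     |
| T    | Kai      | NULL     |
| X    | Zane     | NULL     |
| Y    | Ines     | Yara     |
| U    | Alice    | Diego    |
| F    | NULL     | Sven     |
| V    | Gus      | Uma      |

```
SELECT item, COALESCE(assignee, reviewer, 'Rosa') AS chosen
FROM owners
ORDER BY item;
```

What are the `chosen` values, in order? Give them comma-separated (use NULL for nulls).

Xiu, Sven, Rosa, Mira, Uma, Rosa, Tara, Rosa, Kai, Alice, Gus, Zane, Ines, Hiro

item=D: assignee=Xiu → Xiu
item=F: assignee=NULL, reviewer=Sven → Sven
item=G: assignee=NULL, reviewer=NULL, → literal Rosa → Rosa
item=J: assignee=NULL, reviewer=Mira → Mira
item=K: assignee=NULL, reviewer=Uma → Uma
item=Q: assignee=NULL, reviewer=NULL, → literal Rosa → Rosa
item=R: assignee=NULL, reviewer=Tara → Tara
item=S: assignee=NULL, reviewer=NULL, → literal Rosa → Rosa
item=T: assignee=Kai → Kai
item=U: assignee=Alice → Alice
item=V: assignee=Gus → Gus
item=X: assignee=Zane → Zane
item=Y: assignee=Ines → Ines
item=Z: assignee=NULL, reviewer=Hiro → Hiro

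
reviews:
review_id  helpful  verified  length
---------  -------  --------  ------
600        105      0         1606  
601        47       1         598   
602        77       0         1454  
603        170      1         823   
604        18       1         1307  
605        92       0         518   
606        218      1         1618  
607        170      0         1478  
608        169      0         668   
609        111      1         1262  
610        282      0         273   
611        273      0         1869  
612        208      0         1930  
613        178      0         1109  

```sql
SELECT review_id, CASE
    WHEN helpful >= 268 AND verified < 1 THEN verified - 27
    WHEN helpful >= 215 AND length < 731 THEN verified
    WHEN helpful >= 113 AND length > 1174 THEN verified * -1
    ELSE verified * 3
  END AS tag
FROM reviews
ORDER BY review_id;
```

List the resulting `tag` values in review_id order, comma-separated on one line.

0, 3, 0, 3, 3, 0, -1, 0, 0, 3, -27, -27, 0, 0

review_id=600: ELSE → 0
review_id=601: ELSE → 3
review_id=602: ELSE → 0
review_id=603: ELSE → 3
review_id=604: ELSE → 3
review_id=605: ELSE → 0
review_id=606: helpful >= 113 AND length > 1174 → -1
review_id=607: helpful >= 113 AND length > 1174 → 0
review_id=608: ELSE → 0
review_id=609: ELSE → 3
review_id=610: helpful >= 268 AND verified < 1 → -27
review_id=611: helpful >= 268 AND verified < 1 → -27
review_id=612: helpful >= 113 AND length > 1174 → 0
review_id=613: ELSE → 0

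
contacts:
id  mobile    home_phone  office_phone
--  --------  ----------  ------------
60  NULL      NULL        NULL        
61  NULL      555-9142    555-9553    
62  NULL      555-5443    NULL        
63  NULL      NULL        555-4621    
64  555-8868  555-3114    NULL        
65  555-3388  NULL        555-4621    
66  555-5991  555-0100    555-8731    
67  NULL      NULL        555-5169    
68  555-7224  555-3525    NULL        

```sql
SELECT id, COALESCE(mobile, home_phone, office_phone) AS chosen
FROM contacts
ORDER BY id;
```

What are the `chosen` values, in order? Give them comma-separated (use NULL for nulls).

id=60: mobile=NULL, home_phone=NULL, office_phone=NULL (all NULL) → NULL
id=61: mobile=NULL, home_phone=555-9142 → 555-9142
id=62: mobile=NULL, home_phone=555-5443 → 555-5443
id=63: mobile=NULL, home_phone=NULL, office_phone=555-4621 → 555-4621
id=64: mobile=555-8868 → 555-8868
id=65: mobile=555-3388 → 555-3388
id=66: mobile=555-5991 → 555-5991
id=67: mobile=NULL, home_phone=NULL, office_phone=555-5169 → 555-5169
id=68: mobile=555-7224 → 555-7224

NULL, 555-9142, 555-5443, 555-4621, 555-8868, 555-3388, 555-5991, 555-5169, 555-7224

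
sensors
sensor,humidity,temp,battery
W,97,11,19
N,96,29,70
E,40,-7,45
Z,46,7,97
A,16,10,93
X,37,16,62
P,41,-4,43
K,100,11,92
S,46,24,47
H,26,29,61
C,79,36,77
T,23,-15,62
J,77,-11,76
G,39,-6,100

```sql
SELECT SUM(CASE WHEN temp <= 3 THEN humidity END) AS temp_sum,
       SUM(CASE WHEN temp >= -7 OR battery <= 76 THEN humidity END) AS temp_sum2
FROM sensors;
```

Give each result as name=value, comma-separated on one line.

temp_sum=220, temp_sum2=763

[temp_sum: temp <= 3]
sensor=W: ✗
sensor=N: ✗
sensor=E: ✓ → 40
sensor=Z: ✗
sensor=A: ✗
sensor=X: ✗
sensor=P: ✓ → 41
sensor=K: ✗
sensor=S: ✗
sensor=H: ✗
sensor=C: ✗
sensor=T: ✓ → 23
sensor=J: ✓ → 77
sensor=G: ✓ → 39
temp_sum = 40 + 41 + 23 + 77 + 39 = 220
—
[temp_sum2: temp >= -7 OR battery <= 76]
sensor=W: ✓ → 97
sensor=N: ✓ → 96
sensor=E: ✓ → 40
sensor=Z: ✓ → 46
sensor=A: ✓ → 16
sensor=X: ✓ → 37
sensor=P: ✓ → 41
sensor=K: ✓ → 100
sensor=S: ✓ → 46
sensor=H: ✓ → 26
sensor=C: ✓ → 79
sensor=T: ✓ → 23
sensor=J: ✓ → 77
sensor=G: ✓ → 39
temp_sum2 = 97 + 96 + 40 + 46 + 16 + 37 + 41 + 100 + 46 + 26 + 79 + 23 + 77 + 39 = 763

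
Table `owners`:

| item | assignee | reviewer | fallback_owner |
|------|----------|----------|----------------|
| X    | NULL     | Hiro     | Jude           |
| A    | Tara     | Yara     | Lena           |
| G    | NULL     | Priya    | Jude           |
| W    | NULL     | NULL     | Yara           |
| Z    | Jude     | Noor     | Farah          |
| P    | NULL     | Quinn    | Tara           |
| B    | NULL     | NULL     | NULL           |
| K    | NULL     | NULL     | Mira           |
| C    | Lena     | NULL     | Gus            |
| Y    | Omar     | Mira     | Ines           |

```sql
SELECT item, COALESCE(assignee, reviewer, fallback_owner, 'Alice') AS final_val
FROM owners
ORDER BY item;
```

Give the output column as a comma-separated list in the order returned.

Tara, Alice, Lena, Priya, Mira, Quinn, Yara, Hiro, Omar, Jude

item=A: assignee=Tara → Tara
item=B: assignee=NULL, reviewer=NULL, fallback_owner=NULL, → literal Alice → Alice
item=C: assignee=Lena → Lena
item=G: assignee=NULL, reviewer=Priya → Priya
item=K: assignee=NULL, reviewer=NULL, fallback_owner=Mira → Mira
item=P: assignee=NULL, reviewer=Quinn → Quinn
item=W: assignee=NULL, reviewer=NULL, fallback_owner=Yara → Yara
item=X: assignee=NULL, reviewer=Hiro → Hiro
item=Y: assignee=Omar → Omar
item=Z: assignee=Jude → Jude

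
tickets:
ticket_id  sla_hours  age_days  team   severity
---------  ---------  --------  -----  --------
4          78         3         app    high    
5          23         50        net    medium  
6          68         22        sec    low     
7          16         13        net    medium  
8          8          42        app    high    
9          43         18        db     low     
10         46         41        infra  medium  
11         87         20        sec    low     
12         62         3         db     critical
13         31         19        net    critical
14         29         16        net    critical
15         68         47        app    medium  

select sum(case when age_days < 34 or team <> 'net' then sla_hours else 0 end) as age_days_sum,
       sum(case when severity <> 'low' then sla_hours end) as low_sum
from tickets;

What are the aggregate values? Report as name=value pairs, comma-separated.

age_days_sum=536, low_sum=361

[age_days_sum: age_days < 34 or team <> 'net']
ticket_id=4: ✓ → 78
ticket_id=5: ✗
ticket_id=6: ✓ → 68
ticket_id=7: ✓ → 16
ticket_id=8: ✓ → 8
ticket_id=9: ✓ → 43
ticket_id=10: ✓ → 46
ticket_id=11: ✓ → 87
ticket_id=12: ✓ → 62
ticket_id=13: ✓ → 31
ticket_id=14: ✓ → 29
ticket_id=15: ✓ → 68
age_days_sum = 78 + 68 + 16 + 8 + 43 + 46 + 87 + 62 + 31 + 29 + 68 = 536
—
[low_sum: severity <> 'low']
ticket_id=4: ✓ → 78
ticket_id=5: ✓ → 23
ticket_id=6: ✗
ticket_id=7: ✓ → 16
ticket_id=8: ✓ → 8
ticket_id=9: ✗
ticket_id=10: ✓ → 46
ticket_id=11: ✗
ticket_id=12: ✓ → 62
ticket_id=13: ✓ → 31
ticket_id=14: ✓ → 29
ticket_id=15: ✓ → 68
low_sum = 78 + 23 + 16 + 8 + 46 + 62 + 31 + 29 + 68 = 361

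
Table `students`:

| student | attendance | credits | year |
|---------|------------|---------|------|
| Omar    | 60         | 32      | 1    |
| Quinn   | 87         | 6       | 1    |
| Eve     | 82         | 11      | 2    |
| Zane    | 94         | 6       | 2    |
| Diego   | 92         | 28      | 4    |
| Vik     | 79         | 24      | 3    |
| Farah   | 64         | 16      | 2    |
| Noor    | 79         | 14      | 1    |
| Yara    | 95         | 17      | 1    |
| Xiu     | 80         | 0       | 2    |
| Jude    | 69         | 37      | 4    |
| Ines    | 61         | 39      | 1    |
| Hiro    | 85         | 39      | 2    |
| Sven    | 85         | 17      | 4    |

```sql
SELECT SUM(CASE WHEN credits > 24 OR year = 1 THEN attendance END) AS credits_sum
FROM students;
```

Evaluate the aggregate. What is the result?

student=Omar: ✓ → 60
student=Quinn: ✓ → 87
student=Eve: ✗
student=Zane: ✗
student=Diego: ✓ → 92
student=Vik: ✗
student=Farah: ✗
student=Noor: ✓ → 79
student=Yara: ✓ → 95
student=Xiu: ✗
student=Jude: ✓ → 69
student=Ines: ✓ → 61
student=Hiro: ✓ → 85
student=Sven: ✗
credits_sum = 60 + 87 + 92 + 79 + 95 + 69 + 61 + 85 = 628

628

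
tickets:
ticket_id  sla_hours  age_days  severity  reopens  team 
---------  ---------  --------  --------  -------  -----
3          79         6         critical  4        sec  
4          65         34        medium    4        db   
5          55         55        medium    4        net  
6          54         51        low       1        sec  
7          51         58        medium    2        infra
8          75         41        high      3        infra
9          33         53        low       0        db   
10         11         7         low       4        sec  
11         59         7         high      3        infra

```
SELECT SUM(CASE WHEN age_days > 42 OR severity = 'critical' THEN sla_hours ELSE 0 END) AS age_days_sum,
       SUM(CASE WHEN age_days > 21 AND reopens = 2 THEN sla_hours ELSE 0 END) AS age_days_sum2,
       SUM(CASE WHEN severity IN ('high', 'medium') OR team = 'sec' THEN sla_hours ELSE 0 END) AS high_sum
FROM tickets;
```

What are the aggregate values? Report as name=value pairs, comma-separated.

age_days_sum=272, age_days_sum2=51, high_sum=449

[age_days_sum: age_days > 42 OR severity = 'critical']
ticket_id=3: ✓ → 79
ticket_id=4: ✗
ticket_id=5: ✓ → 55
ticket_id=6: ✓ → 54
ticket_id=7: ✓ → 51
ticket_id=8: ✗
ticket_id=9: ✓ → 33
ticket_id=10: ✗
ticket_id=11: ✗
age_days_sum = 79 + 55 + 54 + 51 + 33 = 272
—
[age_days_sum2: age_days > 21 AND reopens = 2]
ticket_id=3: ✗
ticket_id=4: ✗
ticket_id=5: ✗
ticket_id=6: ✗
ticket_id=7: ✓ → 51
ticket_id=8: ✗
ticket_id=9: ✗
ticket_id=10: ✗
ticket_id=11: ✗
age_days_sum2 = 51
—
[high_sum: severity IN ('high', 'medium') OR team = 'sec']
ticket_id=3: ✓ → 79
ticket_id=4: ✓ → 65
ticket_id=5: ✓ → 55
ticket_id=6: ✓ → 54
ticket_id=7: ✓ → 51
ticket_id=8: ✓ → 75
ticket_id=9: ✗
ticket_id=10: ✓ → 11
ticket_id=11: ✓ → 59
high_sum = 79 + 65 + 55 + 54 + 51 + 75 + 11 + 59 = 449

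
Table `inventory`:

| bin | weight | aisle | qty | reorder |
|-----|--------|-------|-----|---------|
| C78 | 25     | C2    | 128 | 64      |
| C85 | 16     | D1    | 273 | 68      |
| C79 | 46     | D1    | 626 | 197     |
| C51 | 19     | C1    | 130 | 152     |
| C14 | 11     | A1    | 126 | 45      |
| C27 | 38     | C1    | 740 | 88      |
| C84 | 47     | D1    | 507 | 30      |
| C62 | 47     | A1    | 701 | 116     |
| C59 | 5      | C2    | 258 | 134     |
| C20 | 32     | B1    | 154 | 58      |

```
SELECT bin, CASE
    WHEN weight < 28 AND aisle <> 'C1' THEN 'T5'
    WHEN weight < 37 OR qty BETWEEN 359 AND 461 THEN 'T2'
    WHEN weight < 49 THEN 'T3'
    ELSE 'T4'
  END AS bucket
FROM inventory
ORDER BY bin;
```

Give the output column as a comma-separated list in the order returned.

bin=C14: weight < 28 AND aisle <> 'C1' → T5
bin=C20: weight < 37 OR qty BETWEEN 359 AND 461 → T2
bin=C27: weight < 49 → T3
bin=C51: weight < 37 OR qty BETWEEN 359 AND 461 → T2
bin=C59: weight < 28 AND aisle <> 'C1' → T5
bin=C62: weight < 49 → T3
bin=C78: weight < 28 AND aisle <> 'C1' → T5
bin=C79: weight < 49 → T3
bin=C84: weight < 49 → T3
bin=C85: weight < 28 AND aisle <> 'C1' → T5

T5, T2, T3, T2, T5, T3, T5, T3, T3, T5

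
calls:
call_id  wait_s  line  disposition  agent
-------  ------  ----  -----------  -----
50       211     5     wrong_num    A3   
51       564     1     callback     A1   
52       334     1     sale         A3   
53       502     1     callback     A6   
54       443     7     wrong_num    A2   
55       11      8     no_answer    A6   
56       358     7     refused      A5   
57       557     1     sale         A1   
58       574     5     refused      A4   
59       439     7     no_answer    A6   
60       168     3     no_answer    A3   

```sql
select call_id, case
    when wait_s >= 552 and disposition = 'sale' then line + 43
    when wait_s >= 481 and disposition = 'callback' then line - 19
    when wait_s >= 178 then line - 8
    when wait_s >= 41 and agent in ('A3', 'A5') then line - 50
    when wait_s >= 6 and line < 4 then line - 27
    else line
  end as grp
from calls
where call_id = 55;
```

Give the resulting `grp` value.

8

call_id = 55: wait_s=11, line=8, disposition=no_answer, agent=A6.
wait_s >= 552 and disposition = 'sale' → false
wait_s >= 481 and disposition = 'callback' → false
wait_s >= 178 → false
wait_s >= 41 and agent in ('A3', 'A5') → false
wait_s >= 6 and line < 4 → false
No prior WHEN matched → ELSE → 8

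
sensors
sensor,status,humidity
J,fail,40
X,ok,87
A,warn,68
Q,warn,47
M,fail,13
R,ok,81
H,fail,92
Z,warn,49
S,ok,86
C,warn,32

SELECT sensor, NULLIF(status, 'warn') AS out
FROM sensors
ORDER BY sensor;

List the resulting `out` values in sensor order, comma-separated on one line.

sensor=A: status=warn vs warn: equal → NULL
sensor=C: status=warn vs warn: equal → NULL
sensor=H: status=fail vs warn: differ → fail
sensor=J: status=fail vs warn: differ → fail
sensor=M: status=fail vs warn: differ → fail
sensor=Q: status=warn vs warn: equal → NULL
sensor=R: status=ok vs warn: differ → ok
sensor=S: status=ok vs warn: differ → ok
sensor=X: status=ok vs warn: differ → ok
sensor=Z: status=warn vs warn: equal → NULL

NULL, NULL, fail, fail, fail, NULL, ok, ok, ok, NULL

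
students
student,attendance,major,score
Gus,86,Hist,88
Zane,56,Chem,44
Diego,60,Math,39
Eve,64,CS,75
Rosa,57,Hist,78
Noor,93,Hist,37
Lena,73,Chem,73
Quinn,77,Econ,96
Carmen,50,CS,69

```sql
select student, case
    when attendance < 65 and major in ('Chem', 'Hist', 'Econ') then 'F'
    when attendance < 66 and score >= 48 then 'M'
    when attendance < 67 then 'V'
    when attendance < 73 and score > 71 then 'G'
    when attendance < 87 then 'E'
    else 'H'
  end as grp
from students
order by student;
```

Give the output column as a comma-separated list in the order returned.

student=Carmen: attendance < 66 and score >= 48 → M
student=Diego: attendance < 67 → V
student=Eve: attendance < 66 and score >= 48 → M
student=Gus: attendance < 87 → E
student=Lena: attendance < 87 → E
student=Noor: ELSE → H
student=Quinn: attendance < 87 → E
student=Rosa: attendance < 65 and major in ('Chem', 'Hist', 'Econ') → F
student=Zane: attendance < 65 and major in ('Chem', 'Hist', 'Econ') → F

M, V, M, E, E, H, E, F, F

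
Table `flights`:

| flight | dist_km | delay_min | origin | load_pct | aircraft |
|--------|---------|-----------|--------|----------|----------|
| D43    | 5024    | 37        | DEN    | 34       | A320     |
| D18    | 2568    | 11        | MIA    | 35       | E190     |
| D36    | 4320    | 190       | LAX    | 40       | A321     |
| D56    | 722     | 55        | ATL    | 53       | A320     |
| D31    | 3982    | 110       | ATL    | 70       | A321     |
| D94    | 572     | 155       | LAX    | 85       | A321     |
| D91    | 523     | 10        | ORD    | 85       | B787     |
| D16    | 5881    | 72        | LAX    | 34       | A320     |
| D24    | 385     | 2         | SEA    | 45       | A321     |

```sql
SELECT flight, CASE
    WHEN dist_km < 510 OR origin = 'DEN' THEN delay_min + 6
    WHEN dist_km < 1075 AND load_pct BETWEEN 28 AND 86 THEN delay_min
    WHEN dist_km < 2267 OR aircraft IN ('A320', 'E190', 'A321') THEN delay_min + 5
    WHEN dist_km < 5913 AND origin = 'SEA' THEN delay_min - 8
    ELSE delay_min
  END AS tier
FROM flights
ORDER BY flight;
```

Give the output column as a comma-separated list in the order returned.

flight=D16: dist_km < 2267 OR aircraft IN ('A320', 'E190', 'A321') → 77
flight=D18: dist_km < 2267 OR aircraft IN ('A320', 'E190', 'A321') → 16
flight=D24: dist_km < 510 OR origin = 'DEN' → 8
flight=D31: dist_km < 2267 OR aircraft IN ('A320', 'E190', 'A321') → 115
flight=D36: dist_km < 2267 OR aircraft IN ('A320', 'E190', 'A321') → 195
flight=D43: dist_km < 510 OR origin = 'DEN' → 43
flight=D56: dist_km < 1075 AND load_pct BETWEEN 28 AND 86 → 55
flight=D91: dist_km < 1075 AND load_pct BETWEEN 28 AND 86 → 10
flight=D94: dist_km < 1075 AND load_pct BETWEEN 28 AND 86 → 155

77, 16, 8, 115, 195, 43, 55, 10, 155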